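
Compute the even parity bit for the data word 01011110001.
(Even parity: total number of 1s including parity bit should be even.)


Number of 1s in data: 6
Parity bit: 0

0


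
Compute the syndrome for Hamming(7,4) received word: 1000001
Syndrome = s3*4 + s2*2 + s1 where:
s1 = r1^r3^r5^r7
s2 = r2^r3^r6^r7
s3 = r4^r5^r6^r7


s1=0, s2=1, s3=1

Syndrome = 6 (error at position 6)


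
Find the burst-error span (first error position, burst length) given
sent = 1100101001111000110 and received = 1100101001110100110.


XOR: 0000000000001100000

Burst at position 12, length 2


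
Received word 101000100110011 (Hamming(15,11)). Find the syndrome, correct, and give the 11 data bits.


Syndrome = 5: error at position 5

Data: 11010110011 (corrected bit 5)


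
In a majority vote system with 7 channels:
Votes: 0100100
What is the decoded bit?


Ones: 2 out of 7
Threshold: 4

0 (2/7 voted 1)


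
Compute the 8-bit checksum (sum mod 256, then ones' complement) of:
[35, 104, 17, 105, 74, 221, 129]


Sum = 685 mod 256 = 173
Complement = 82

82


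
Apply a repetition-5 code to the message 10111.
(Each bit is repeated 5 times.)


Each bit -> 5 copies

1111100000111111111111111


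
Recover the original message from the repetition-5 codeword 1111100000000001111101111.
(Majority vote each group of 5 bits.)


Groups: 11111, 00000, 00000, 11111, 01111
Majority votes: 10011

10011


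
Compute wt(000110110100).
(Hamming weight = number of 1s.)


Counting 1s in 000110110100

5


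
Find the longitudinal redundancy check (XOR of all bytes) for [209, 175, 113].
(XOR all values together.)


XOR chain: 209 ^ 175 ^ 113 = 15

15


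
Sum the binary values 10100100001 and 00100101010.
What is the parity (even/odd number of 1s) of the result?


10100100001 = 1313
00100101010 = 298
Sum = 1611 = 11001001011
1s count = 6

even parity (6 ones in 11001001011)


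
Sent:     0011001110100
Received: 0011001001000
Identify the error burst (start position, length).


XOR: 0000000111100

Burst at position 7, length 4


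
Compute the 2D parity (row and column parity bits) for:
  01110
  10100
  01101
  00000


Row parities: 1010
Column parities: 10111

Row P: 1010, Col P: 10111, Corner: 0


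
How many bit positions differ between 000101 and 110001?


XOR: 110100
Count of 1s: 3

3


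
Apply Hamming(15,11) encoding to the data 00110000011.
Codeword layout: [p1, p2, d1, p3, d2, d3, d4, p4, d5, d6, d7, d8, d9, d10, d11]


Parity bits: p1=0, p2=0, p3=0, p4=0

000001100000011


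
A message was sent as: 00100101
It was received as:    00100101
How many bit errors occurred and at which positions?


XOR: 00000000

0 errors (received matches sent)


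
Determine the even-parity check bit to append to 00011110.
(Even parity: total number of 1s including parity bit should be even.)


Number of 1s in data: 4
Parity bit: 0

0


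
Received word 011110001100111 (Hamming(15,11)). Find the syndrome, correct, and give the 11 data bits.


Syndrome = 15: error at position 15

Data: 11001100110 (corrected bit 15)


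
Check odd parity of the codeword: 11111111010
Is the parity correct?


Number of 1s: 9

Yes, parity is correct (9 ones)


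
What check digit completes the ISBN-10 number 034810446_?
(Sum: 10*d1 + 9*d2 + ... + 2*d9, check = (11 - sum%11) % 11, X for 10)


Weighted sum: 161
161 mod 11 = 7

Check digit: 4


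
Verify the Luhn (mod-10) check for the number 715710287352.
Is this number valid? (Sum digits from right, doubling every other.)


Luhn sum = 39
39 mod 10 = 9

Invalid (Luhn sum mod 10 = 9)


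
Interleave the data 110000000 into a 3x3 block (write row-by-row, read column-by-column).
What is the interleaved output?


Matrix:
  110
  000
  000
Read columns: 100100000

100100000


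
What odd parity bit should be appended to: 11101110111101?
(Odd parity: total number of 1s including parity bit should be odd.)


Number of 1s in data: 11
Parity bit: 0

0


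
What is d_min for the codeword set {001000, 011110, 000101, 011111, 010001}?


Comparing all pairs, minimum distance: 1
Can detect 0 errors, correct 0 errors

1


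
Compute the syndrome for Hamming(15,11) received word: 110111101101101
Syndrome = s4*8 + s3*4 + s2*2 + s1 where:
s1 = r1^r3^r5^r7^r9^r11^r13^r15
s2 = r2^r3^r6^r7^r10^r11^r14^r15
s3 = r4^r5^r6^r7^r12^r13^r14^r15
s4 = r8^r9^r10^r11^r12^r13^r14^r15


s1=0, s2=1, s3=1, s4=1

Syndrome = 14 (error at position 14)


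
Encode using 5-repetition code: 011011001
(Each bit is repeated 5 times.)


Each bit -> 5 copies

000001111111111000001111111111000000000011111


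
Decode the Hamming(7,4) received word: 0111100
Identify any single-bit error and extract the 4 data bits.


Syndrome = 0: no error detected

Data: 1100 (no errors)


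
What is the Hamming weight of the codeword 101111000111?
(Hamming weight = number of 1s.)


Counting 1s in 101111000111

8


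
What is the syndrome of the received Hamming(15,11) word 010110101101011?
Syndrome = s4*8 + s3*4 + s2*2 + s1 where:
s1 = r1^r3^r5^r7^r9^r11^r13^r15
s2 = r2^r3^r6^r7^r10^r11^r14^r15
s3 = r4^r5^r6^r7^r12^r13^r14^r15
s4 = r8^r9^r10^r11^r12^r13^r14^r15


s1=0, s2=1, s3=0, s4=1

Syndrome = 10 (error at position 10)


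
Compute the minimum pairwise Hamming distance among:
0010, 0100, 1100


Comparing all pairs, minimum distance: 1
Can detect 0 errors, correct 0 errors

1


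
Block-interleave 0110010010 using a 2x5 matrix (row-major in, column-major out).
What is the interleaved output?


Matrix:
  01100
  10010
Read columns: 0110100100

0110100100


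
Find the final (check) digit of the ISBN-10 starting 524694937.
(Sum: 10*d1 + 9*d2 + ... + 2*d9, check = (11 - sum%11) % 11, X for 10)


Weighted sum: 275
275 mod 11 = 0

Check digit: 0


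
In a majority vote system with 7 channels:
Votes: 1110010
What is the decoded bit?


Ones: 4 out of 7
Threshold: 4

1 (4/7 voted 1)


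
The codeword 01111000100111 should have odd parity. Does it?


Number of 1s: 8

No, parity error (8 ones)


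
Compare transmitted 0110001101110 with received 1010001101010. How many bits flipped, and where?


XOR: 1100000000100

3 error(s) at position(s): 0, 1, 10


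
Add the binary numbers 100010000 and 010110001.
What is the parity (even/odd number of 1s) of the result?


100010000 = 272
010110001 = 177
Sum = 449 = 111000001
1s count = 4

even parity (4 ones in 111000001)


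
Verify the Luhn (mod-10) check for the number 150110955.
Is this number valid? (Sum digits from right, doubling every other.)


Luhn sum = 20
20 mod 10 = 0

Valid (Luhn sum mod 10 = 0)


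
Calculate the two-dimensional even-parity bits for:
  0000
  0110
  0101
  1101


Row parities: 0001
Column parities: 1110

Row P: 0001, Col P: 1110, Corner: 1


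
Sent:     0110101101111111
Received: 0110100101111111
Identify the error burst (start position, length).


XOR: 0000001000000000

Burst at position 6, length 1


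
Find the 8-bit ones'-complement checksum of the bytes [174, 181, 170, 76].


Sum = 601 mod 256 = 89
Complement = 166

166


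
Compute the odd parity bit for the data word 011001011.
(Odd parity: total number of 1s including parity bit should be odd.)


Number of 1s in data: 5
Parity bit: 0

0


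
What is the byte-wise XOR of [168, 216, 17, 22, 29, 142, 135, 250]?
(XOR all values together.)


XOR chain: 168 ^ 216 ^ 17 ^ 22 ^ 29 ^ 142 ^ 135 ^ 250 = 153

153


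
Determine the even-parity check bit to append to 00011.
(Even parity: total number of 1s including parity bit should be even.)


Number of 1s in data: 2
Parity bit: 0

0


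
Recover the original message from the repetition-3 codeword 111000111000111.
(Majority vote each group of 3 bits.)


Groups: 111, 000, 111, 000, 111
Majority votes: 10101

10101


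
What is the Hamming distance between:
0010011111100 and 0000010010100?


XOR: 0010001101000
Count of 1s: 4

4


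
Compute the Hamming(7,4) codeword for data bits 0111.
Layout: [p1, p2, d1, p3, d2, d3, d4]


Parity bits: p1=0, p2=0, p3=1

0001111


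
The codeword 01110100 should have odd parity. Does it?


Number of 1s: 4

No, parity error (4 ones)


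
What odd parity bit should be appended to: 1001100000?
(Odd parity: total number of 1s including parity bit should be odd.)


Number of 1s in data: 3
Parity bit: 0

0


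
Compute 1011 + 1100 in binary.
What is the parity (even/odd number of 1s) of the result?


1011 = 11
1100 = 12
Sum = 23 = 10111
1s count = 4

even parity (4 ones in 10111)


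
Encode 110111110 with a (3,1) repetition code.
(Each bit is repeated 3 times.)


Each bit -> 3 copies

111111000111111111111111000


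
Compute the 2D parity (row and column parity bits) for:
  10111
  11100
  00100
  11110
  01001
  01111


Row parities: 011000
Column parities: 10111

Row P: 011000, Col P: 10111, Corner: 0


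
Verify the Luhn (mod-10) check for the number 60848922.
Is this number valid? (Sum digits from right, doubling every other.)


Luhn sum = 36
36 mod 10 = 6

Invalid (Luhn sum mod 10 = 6)


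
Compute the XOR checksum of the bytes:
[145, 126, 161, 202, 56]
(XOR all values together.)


XOR chain: 145 ^ 126 ^ 161 ^ 202 ^ 56 = 188

188


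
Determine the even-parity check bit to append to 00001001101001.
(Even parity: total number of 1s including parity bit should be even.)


Number of 1s in data: 5
Parity bit: 1

1


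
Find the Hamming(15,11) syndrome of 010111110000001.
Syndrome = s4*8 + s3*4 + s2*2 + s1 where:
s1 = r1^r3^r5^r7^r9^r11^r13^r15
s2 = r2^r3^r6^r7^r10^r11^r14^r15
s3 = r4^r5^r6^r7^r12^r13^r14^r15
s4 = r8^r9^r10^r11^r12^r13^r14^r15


s1=1, s2=0, s3=1, s4=0

Syndrome = 5 (error at position 5)


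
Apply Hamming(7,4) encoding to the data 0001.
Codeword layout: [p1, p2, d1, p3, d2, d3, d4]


Parity bits: p1=1, p2=1, p3=1

1101001


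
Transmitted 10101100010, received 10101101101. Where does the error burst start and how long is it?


XOR: 00000001111

Burst at position 7, length 4


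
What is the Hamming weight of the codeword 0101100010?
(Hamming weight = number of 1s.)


Counting 1s in 0101100010

4


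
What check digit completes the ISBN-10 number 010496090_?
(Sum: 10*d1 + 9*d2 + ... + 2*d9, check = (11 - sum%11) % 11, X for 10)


Weighted sum: 148
148 mod 11 = 5

Check digit: 6


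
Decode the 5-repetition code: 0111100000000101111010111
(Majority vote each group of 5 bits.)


Groups: 01111, 00000, 00010, 11110, 10111
Majority votes: 10011

10011


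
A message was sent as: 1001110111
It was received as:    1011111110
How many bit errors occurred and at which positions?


XOR: 0010001001

3 error(s) at position(s): 2, 6, 9


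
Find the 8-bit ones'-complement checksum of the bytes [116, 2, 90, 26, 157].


Sum = 391 mod 256 = 135
Complement = 120

120


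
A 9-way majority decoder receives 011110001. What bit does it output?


Ones: 5 out of 9
Threshold: 5

1 (5/9 voted 1)


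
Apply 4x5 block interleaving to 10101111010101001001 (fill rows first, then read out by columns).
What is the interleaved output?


Matrix:
  10101
  11101
  01010
  01001
Read columns: 11000111110000101101

11000111110000101101


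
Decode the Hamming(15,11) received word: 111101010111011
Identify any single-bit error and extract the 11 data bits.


Syndrome = 6: error at position 6

Data: 10000111011 (corrected bit 6)


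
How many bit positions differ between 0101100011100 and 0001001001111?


XOR: 0100101010011
Count of 1s: 6

6


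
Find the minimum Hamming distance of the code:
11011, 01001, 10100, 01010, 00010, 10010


Comparing all pairs, minimum distance: 1
Can detect 0 errors, correct 0 errors

1


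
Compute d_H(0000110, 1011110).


XOR: 1011000
Count of 1s: 3

3


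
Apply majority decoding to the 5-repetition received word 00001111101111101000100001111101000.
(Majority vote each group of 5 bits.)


Groups: 00001, 11110, 11111, 01000, 10000, 11111, 01000
Majority votes: 0110010

0110010


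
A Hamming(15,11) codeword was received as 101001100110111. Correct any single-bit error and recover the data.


Syndrome = 14: error at position 14

Data: 10110110101 (corrected bit 14)


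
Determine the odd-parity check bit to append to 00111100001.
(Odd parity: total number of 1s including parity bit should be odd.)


Number of 1s in data: 5
Parity bit: 0

0


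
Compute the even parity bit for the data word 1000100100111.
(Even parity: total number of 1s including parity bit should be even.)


Number of 1s in data: 6
Parity bit: 0

0


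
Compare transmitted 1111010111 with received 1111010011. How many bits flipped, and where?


XOR: 0000000100

1 error(s) at position(s): 7


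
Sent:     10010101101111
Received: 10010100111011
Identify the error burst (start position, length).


XOR: 00000001010100

Burst at position 7, length 5


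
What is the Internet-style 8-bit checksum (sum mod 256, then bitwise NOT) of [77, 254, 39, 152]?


Sum = 522 mod 256 = 10
Complement = 245

245


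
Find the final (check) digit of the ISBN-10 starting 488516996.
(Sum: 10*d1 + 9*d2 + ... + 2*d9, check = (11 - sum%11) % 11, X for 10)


Weighted sum: 322
322 mod 11 = 3

Check digit: 8


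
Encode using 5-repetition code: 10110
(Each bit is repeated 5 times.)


Each bit -> 5 copies

1111100000111111111100000


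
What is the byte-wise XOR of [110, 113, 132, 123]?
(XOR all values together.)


XOR chain: 110 ^ 113 ^ 132 ^ 123 = 224

224


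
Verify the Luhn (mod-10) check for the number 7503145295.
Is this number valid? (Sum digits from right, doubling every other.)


Luhn sum = 36
36 mod 10 = 6

Invalid (Luhn sum mod 10 = 6)


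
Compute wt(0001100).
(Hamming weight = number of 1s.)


Counting 1s in 0001100

2


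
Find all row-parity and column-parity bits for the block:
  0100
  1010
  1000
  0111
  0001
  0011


Row parities: 101110
Column parities: 0011

Row P: 101110, Col P: 0011, Corner: 0


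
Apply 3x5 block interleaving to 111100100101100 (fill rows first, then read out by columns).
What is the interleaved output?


Matrix:
  11110
  01001
  01100
Read columns: 100111101100010

100111101100010


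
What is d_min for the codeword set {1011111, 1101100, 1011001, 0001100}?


Comparing all pairs, minimum distance: 2
Can detect 1 errors, correct 0 errors

2


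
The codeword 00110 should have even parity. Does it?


Number of 1s: 2

Yes, parity is correct (2 ones)


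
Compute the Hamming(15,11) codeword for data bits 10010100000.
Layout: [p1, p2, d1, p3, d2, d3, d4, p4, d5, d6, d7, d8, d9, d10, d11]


Parity bits: p1=0, p2=1, p3=1, p4=1

011100110100000


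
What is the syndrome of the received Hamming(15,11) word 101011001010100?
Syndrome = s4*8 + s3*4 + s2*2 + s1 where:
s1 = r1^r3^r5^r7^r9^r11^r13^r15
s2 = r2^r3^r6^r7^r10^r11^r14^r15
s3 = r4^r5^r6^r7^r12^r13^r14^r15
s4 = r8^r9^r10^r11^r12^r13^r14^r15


s1=0, s2=1, s3=1, s4=1

Syndrome = 14 (error at position 14)


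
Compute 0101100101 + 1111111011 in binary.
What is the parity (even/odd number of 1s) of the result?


0101100101 = 357
1111111011 = 1019
Sum = 1376 = 10101100000
1s count = 4

even parity (4 ones in 10101100000)


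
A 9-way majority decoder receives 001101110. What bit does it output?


Ones: 5 out of 9
Threshold: 5

1 (5/9 voted 1)


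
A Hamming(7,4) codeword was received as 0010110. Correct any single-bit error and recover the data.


Syndrome = 0: no error detected

Data: 1110 (no errors)


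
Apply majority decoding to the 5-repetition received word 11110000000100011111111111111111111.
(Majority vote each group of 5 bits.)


Groups: 11110, 00000, 01000, 11111, 11111, 11111, 11111
Majority votes: 1001111

1001111


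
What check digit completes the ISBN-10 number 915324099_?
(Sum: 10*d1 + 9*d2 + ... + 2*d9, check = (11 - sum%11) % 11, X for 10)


Weighted sum: 237
237 mod 11 = 6

Check digit: 5


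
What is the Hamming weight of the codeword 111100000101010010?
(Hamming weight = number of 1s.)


Counting 1s in 111100000101010010

8


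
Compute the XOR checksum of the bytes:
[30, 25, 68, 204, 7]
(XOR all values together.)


XOR chain: 30 ^ 25 ^ 68 ^ 204 ^ 7 = 136

136


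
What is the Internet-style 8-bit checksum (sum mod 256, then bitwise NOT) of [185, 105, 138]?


Sum = 428 mod 256 = 172
Complement = 83

83


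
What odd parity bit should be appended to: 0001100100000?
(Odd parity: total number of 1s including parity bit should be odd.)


Number of 1s in data: 3
Parity bit: 0

0


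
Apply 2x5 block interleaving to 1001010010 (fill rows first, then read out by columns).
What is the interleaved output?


Matrix:
  10010
  10010
Read columns: 1100001100

1100001100


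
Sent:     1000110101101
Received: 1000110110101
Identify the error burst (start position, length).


XOR: 0000000011000

Burst at position 8, length 2


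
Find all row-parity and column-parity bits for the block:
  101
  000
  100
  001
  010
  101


Row parities: 001110
Column parities: 111

Row P: 001110, Col P: 111, Corner: 1


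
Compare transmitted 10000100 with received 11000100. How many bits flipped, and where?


XOR: 01000000

1 error(s) at position(s): 1


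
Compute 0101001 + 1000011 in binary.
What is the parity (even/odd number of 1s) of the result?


0101001 = 41
1000011 = 67
Sum = 108 = 1101100
1s count = 4

even parity (4 ones in 1101100)


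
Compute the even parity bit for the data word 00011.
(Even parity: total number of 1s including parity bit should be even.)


Number of 1s in data: 2
Parity bit: 0

0


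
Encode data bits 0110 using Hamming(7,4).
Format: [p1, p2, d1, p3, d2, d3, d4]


Parity bits: p1=1, p2=1, p3=0

1100110


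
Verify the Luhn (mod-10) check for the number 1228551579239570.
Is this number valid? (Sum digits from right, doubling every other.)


Luhn sum = 69
69 mod 10 = 9

Invalid (Luhn sum mod 10 = 9)


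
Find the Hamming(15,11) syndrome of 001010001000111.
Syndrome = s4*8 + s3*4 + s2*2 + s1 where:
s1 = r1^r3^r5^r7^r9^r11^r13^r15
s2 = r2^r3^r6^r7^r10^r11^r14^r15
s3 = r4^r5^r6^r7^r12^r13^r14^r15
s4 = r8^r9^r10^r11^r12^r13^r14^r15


s1=1, s2=1, s3=0, s4=0

Syndrome = 3 (error at position 3)


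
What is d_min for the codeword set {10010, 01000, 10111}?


Comparing all pairs, minimum distance: 2
Can detect 1 errors, correct 0 errors

2


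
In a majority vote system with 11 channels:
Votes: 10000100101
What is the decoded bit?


Ones: 4 out of 11
Threshold: 6

0 (4/11 voted 1)


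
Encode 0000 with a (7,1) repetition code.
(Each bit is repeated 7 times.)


Each bit -> 7 copies

0000000000000000000000000000


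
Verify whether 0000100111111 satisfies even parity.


Number of 1s: 7

No, parity error (7 ones)


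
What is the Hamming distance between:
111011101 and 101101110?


XOR: 010110011
Count of 1s: 5

5


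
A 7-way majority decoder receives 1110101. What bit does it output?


Ones: 5 out of 7
Threshold: 4

1 (5/7 voted 1)


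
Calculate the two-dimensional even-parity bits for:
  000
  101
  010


Row parities: 001
Column parities: 111

Row P: 001, Col P: 111, Corner: 1


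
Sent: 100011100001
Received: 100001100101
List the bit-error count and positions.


XOR: 000010000100

2 error(s) at position(s): 4, 9


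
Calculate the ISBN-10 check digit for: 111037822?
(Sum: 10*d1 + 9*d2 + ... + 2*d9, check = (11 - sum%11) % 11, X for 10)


Weighted sum: 122
122 mod 11 = 1

Check digit: X


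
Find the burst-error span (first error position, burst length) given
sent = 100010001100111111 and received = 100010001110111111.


XOR: 000000000010000000

Burst at position 10, length 1


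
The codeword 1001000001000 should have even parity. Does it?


Number of 1s: 3

No, parity error (3 ones)


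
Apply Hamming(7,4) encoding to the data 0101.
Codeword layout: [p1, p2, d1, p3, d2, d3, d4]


Parity bits: p1=0, p2=1, p3=0

0100101


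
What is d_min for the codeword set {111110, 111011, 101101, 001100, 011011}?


Comparing all pairs, minimum distance: 1
Can detect 0 errors, correct 0 errors

1


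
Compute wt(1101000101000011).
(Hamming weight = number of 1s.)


Counting 1s in 1101000101000011

7


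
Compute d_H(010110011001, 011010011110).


XOR: 001100000111
Count of 1s: 5

5


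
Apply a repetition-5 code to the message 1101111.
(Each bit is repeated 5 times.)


Each bit -> 5 copies

11111111110000011111111111111111111


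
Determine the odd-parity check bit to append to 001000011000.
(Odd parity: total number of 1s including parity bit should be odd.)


Number of 1s in data: 3
Parity bit: 0

0


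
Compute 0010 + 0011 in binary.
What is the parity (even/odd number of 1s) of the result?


0010 = 2
0011 = 3
Sum = 5 = 101
1s count = 2

even parity (2 ones in 101)


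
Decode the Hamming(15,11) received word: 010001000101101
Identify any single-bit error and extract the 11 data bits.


Syndrome = 0: no error detected

Data: 00100101101 (no errors)


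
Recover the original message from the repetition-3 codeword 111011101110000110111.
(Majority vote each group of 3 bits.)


Groups: 111, 011, 101, 110, 000, 110, 111
Majority votes: 1111011

1111011


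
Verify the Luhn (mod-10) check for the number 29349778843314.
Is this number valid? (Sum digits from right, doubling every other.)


Luhn sum = 78
78 mod 10 = 8

Invalid (Luhn sum mod 10 = 8)


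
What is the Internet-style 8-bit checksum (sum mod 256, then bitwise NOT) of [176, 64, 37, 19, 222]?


Sum = 518 mod 256 = 6
Complement = 249

249


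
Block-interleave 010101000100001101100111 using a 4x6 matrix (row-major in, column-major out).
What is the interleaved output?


Matrix:
  010101
  000100
  001101
  100111
Read columns: 000110000010111100011011

000110000010111100011011


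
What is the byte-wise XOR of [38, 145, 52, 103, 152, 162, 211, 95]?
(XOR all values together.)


XOR chain: 38 ^ 145 ^ 52 ^ 103 ^ 152 ^ 162 ^ 211 ^ 95 = 82

82


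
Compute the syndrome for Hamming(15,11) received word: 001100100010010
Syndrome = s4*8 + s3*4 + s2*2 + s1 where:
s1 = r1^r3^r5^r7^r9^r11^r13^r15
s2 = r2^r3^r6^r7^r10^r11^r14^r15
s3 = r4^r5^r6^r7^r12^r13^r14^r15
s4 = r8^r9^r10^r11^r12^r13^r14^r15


s1=1, s2=0, s3=1, s4=0

Syndrome = 5 (error at position 5)


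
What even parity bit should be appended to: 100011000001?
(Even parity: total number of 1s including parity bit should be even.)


Number of 1s in data: 4
Parity bit: 0

0


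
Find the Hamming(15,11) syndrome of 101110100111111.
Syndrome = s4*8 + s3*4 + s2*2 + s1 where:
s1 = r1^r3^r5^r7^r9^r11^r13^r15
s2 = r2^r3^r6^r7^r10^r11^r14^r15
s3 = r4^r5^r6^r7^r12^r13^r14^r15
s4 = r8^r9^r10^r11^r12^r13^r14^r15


s1=1, s2=0, s3=1, s4=0

Syndrome = 5 (error at position 5)


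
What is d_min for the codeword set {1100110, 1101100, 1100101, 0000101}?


Comparing all pairs, minimum distance: 2
Can detect 1 errors, correct 0 errors

2


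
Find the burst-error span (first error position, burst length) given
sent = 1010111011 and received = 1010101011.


XOR: 0000010000

Burst at position 5, length 1


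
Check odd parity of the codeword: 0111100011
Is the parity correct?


Number of 1s: 6

No, parity error (6 ones)


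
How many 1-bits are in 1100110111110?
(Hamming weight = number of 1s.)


Counting 1s in 1100110111110

9


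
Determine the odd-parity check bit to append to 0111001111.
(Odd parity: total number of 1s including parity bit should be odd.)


Number of 1s in data: 7
Parity bit: 0

0


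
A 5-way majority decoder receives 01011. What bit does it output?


Ones: 3 out of 5
Threshold: 3

1 (3/5 voted 1)


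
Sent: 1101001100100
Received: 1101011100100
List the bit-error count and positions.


XOR: 0000010000000

1 error(s) at position(s): 5


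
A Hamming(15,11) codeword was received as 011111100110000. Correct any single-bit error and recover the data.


Syndrome = 0: no error detected

Data: 11110110000 (no errors)


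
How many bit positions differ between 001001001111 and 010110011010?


XOR: 011111010101
Count of 1s: 8

8


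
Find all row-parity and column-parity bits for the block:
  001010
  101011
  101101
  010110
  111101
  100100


Row parities: 000110
Column parities: 000011

Row P: 000110, Col P: 000011, Corner: 0


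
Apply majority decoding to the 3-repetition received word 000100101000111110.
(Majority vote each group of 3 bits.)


Groups: 000, 100, 101, 000, 111, 110
Majority votes: 001011

001011


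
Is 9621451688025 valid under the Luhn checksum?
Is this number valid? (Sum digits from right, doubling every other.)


Luhn sum = 49
49 mod 10 = 9

Invalid (Luhn sum mod 10 = 9)


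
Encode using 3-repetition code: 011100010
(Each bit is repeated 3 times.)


Each bit -> 3 copies

000111111111000000000111000


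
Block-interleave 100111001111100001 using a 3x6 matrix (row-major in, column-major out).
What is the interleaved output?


Matrix:
  100111
  001111
  100001
Read columns: 101000010110110111

101000010110110111


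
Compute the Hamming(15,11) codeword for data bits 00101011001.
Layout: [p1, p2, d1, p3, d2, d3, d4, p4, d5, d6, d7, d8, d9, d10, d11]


Parity bits: p1=1, p2=1, p3=1, p4=0

110101001011001


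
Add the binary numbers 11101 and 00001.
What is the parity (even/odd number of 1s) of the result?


11101 = 29
00001 = 1
Sum = 30 = 11110
1s count = 4

even parity (4 ones in 11110)


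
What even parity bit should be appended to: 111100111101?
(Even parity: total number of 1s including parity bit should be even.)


Number of 1s in data: 9
Parity bit: 1

1


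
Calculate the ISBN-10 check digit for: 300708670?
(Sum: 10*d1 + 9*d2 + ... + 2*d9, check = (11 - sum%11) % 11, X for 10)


Weighted sum: 164
164 mod 11 = 10

Check digit: 1


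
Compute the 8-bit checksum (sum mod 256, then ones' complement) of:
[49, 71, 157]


Sum = 277 mod 256 = 21
Complement = 234

234


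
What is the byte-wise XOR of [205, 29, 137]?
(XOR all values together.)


XOR chain: 205 ^ 29 ^ 137 = 89

89


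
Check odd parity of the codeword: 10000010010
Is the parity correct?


Number of 1s: 3

Yes, parity is correct (3 ones)


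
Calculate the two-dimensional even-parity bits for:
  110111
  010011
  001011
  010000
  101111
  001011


Row parities: 111111
Column parities: 011011

Row P: 111111, Col P: 011011, Corner: 0


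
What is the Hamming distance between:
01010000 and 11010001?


XOR: 10000001
Count of 1s: 2

2


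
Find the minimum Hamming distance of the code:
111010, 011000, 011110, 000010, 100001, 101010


Comparing all pairs, minimum distance: 1
Can detect 0 errors, correct 0 errors

1


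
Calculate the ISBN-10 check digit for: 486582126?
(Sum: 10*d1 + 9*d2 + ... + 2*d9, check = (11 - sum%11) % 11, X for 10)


Weighted sum: 275
275 mod 11 = 0

Check digit: 0


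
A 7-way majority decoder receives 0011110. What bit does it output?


Ones: 4 out of 7
Threshold: 4

1 (4/7 voted 1)


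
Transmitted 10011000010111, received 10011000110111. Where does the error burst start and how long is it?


XOR: 00000000100000

Burst at position 8, length 1


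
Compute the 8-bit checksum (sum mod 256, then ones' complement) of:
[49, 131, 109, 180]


Sum = 469 mod 256 = 213
Complement = 42

42


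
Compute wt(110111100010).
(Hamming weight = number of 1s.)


Counting 1s in 110111100010

7


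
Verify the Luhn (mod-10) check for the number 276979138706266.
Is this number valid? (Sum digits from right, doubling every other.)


Luhn sum = 72
72 mod 10 = 2

Invalid (Luhn sum mod 10 = 2)


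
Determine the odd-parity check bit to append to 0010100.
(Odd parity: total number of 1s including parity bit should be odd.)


Number of 1s in data: 2
Parity bit: 1

1


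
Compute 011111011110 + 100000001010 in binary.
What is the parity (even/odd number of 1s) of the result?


011111011110 = 2014
100000001010 = 2058
Sum = 4072 = 111111101000
1s count = 8

even parity (8 ones in 111111101000)


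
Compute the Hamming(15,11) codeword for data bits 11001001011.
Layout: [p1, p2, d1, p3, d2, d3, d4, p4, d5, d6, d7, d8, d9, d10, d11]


Parity bits: p1=0, p2=1, p3=0, p4=0

011010001001011


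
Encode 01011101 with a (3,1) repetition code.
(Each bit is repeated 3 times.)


Each bit -> 3 copies

000111000111111111000111


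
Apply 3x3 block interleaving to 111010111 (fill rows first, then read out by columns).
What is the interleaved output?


Matrix:
  111
  010
  111
Read columns: 101111101

101111101


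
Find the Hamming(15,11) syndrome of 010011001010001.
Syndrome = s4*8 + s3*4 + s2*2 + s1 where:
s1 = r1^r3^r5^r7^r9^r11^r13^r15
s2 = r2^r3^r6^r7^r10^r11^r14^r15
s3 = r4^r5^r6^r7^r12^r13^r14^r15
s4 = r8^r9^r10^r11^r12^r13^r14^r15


s1=0, s2=0, s3=1, s4=1

Syndrome = 12 (error at position 12)


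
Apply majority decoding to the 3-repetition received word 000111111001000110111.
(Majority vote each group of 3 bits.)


Groups: 000, 111, 111, 001, 000, 110, 111
Majority votes: 0110011

0110011


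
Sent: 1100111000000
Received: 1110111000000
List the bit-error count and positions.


XOR: 0010000000000

1 error(s) at position(s): 2


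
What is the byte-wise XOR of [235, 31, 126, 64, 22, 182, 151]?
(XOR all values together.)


XOR chain: 235 ^ 31 ^ 126 ^ 64 ^ 22 ^ 182 ^ 151 = 253

253


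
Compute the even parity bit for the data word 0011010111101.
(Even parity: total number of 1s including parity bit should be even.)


Number of 1s in data: 8
Parity bit: 0

0


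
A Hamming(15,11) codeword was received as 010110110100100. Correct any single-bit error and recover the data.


Syndrome = 11: error at position 11

Data: 01010110100 (corrected bit 11)


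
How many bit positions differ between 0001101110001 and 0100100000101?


XOR: 0101001110100
Count of 1s: 6

6


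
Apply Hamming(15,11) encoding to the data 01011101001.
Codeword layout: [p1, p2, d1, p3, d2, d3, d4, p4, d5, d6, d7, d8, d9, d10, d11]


Parity bits: p1=0, p2=1, p3=0, p4=0

010010101101001


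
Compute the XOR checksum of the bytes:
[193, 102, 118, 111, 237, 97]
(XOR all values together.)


XOR chain: 193 ^ 102 ^ 118 ^ 111 ^ 237 ^ 97 = 50

50


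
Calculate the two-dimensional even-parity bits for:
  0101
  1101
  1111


Row parities: 010
Column parities: 0111

Row P: 010, Col P: 0111, Corner: 1


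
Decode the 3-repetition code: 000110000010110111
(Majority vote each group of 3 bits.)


Groups: 000, 110, 000, 010, 110, 111
Majority votes: 010011

010011


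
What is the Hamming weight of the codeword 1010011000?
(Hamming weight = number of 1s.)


Counting 1s in 1010011000

4


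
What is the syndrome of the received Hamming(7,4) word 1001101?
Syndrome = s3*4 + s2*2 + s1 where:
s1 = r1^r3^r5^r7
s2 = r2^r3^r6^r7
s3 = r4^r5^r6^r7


s1=1, s2=1, s3=1

Syndrome = 7 (error at position 7)


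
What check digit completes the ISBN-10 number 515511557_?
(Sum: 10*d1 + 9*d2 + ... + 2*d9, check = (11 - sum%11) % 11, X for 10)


Weighted sum: 194
194 mod 11 = 7

Check digit: 4


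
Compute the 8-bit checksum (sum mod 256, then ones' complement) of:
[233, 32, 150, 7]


Sum = 422 mod 256 = 166
Complement = 89

89


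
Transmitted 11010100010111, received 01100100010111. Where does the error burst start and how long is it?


XOR: 10110000000000

Burst at position 0, length 4


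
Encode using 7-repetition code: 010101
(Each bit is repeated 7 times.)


Each bit -> 7 copies

000000011111110000000111111100000001111111


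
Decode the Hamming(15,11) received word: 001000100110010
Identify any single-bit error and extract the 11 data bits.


Syndrome = 11: error at position 11

Data: 10010100010 (corrected bit 11)


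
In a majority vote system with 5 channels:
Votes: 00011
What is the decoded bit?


Ones: 2 out of 5
Threshold: 3

0 (2/5 voted 1)


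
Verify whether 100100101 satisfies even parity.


Number of 1s: 4

Yes, parity is correct (4 ones)


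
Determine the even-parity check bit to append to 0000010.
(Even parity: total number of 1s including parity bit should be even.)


Number of 1s in data: 1
Parity bit: 1

1


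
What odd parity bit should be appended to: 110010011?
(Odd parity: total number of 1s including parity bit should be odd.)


Number of 1s in data: 5
Parity bit: 0

0


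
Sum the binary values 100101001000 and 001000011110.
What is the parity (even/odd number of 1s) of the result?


100101001000 = 2376
001000011110 = 542
Sum = 2918 = 101101100110
1s count = 7

odd parity (7 ones in 101101100110)


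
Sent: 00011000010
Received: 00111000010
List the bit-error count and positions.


XOR: 00100000000

1 error(s) at position(s): 2


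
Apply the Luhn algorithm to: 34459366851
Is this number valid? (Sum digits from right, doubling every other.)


Luhn sum = 50
50 mod 10 = 0

Valid (Luhn sum mod 10 = 0)


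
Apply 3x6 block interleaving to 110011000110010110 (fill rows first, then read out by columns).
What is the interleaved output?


Matrix:
  110011
  000110
  010110
Read columns: 100101000011111100

100101000011111100


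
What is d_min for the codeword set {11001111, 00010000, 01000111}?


Comparing all pairs, minimum distance: 2
Can detect 1 errors, correct 0 errors

2


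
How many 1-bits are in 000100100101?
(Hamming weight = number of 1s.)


Counting 1s in 000100100101

4


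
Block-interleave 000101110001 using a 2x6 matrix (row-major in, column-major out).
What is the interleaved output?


Matrix:
  000101
  110001
Read columns: 010100100011

010100100011


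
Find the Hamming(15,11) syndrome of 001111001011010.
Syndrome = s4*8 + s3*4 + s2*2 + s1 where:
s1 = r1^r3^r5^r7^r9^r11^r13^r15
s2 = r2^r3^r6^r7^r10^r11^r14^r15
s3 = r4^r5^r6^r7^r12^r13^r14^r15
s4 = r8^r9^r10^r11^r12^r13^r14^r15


s1=0, s2=0, s3=1, s4=0

Syndrome = 4 (error at position 4)


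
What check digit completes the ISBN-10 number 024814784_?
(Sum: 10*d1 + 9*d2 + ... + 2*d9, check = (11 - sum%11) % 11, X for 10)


Weighted sum: 192
192 mod 11 = 5

Check digit: 6


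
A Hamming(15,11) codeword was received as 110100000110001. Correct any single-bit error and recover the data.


Syndrome = 9: error at position 9

Data: 00001110001 (corrected bit 9)


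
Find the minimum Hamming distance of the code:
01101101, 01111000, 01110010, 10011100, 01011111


Comparing all pairs, minimum distance: 2
Can detect 1 errors, correct 0 errors

2


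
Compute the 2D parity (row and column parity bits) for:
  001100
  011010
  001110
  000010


Row parities: 0111
Column parities: 011010

Row P: 0111, Col P: 011010, Corner: 1


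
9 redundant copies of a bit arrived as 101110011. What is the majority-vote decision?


Ones: 6 out of 9
Threshold: 5

1 (6/9 voted 1)


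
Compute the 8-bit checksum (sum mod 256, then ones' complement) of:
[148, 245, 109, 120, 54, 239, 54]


Sum = 969 mod 256 = 201
Complement = 54

54


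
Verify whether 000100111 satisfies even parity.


Number of 1s: 4

Yes, parity is correct (4 ones)


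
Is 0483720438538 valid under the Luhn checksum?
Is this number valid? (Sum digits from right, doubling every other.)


Luhn sum = 70
70 mod 10 = 0

Valid (Luhn sum mod 10 = 0)


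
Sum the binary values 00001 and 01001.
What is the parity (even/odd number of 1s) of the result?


00001 = 1
01001 = 9
Sum = 10 = 1010
1s count = 2

even parity (2 ones in 1010)


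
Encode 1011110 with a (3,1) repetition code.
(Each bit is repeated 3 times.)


Each bit -> 3 copies

111000111111111111000


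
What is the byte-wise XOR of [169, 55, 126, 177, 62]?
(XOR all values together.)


XOR chain: 169 ^ 55 ^ 126 ^ 177 ^ 62 = 111

111


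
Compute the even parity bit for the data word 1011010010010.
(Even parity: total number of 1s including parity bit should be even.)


Number of 1s in data: 6
Parity bit: 0

0


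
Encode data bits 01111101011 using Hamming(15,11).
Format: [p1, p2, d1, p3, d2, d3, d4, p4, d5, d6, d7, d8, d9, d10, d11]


Parity bits: p1=0, p2=1, p3=0, p4=1

010011111101011


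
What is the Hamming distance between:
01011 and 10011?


XOR: 11000
Count of 1s: 2

2


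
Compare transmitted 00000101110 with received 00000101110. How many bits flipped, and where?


XOR: 00000000000

0 errors (received matches sent)


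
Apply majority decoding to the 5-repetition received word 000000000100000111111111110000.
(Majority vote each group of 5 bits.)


Groups: 00000, 00001, 00000, 11111, 11111, 10000
Majority votes: 000110

000110


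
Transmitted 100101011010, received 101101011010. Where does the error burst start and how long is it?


XOR: 001000000000

Burst at position 2, length 1


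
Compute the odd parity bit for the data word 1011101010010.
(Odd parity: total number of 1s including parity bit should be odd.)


Number of 1s in data: 7
Parity bit: 0

0


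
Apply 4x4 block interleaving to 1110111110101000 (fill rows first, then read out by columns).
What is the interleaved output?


Matrix:
  1110
  1111
  1010
  1000
Read columns: 1111110011100100

1111110011100100


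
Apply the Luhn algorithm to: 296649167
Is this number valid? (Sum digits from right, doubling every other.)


Luhn sum = 44
44 mod 10 = 4

Invalid (Luhn sum mod 10 = 4)


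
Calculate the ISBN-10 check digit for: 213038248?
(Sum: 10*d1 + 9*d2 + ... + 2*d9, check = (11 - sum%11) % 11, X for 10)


Weighted sum: 147
147 mod 11 = 4

Check digit: 7


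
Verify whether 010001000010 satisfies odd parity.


Number of 1s: 3

Yes, parity is correct (3 ones)


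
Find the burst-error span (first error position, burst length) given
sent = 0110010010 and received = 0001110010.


XOR: 0111100000

Burst at position 1, length 4


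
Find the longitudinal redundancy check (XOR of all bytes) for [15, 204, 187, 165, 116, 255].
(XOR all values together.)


XOR chain: 15 ^ 204 ^ 187 ^ 165 ^ 116 ^ 255 = 86

86


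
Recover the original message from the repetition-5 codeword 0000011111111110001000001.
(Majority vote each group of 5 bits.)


Groups: 00000, 11111, 11111, 00010, 00001
Majority votes: 01100

01100


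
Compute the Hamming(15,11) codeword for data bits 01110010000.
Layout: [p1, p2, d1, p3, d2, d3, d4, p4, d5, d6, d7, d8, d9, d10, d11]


Parity bits: p1=1, p2=1, p3=1, p4=1

110111110010000


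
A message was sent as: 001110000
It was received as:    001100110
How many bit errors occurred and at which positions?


XOR: 000010110

3 error(s) at position(s): 4, 6, 7


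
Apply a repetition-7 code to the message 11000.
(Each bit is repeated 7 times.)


Each bit -> 7 copies

11111111111111000000000000000000000


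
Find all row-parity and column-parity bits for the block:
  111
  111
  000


Row parities: 110
Column parities: 000

Row P: 110, Col P: 000, Corner: 0


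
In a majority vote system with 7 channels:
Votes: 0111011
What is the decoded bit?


Ones: 5 out of 7
Threshold: 4

1 (5/7 voted 1)


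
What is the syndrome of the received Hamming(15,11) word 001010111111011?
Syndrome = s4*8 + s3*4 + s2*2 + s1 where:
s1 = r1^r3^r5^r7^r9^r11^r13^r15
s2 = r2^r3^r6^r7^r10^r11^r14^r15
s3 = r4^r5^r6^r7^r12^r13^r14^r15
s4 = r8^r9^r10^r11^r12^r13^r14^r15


s1=0, s2=0, s3=1, s4=1

Syndrome = 12 (error at position 12)
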